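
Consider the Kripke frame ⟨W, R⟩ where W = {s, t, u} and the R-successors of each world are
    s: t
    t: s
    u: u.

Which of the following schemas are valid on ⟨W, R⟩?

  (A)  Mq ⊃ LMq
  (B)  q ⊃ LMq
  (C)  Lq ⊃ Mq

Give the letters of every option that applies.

B, C

R is symmetric: every R-edge is matched by its reverse.
R is not euclidean: s R t and s R t but not t R t.
R is serial: every world has an R-successor.
(A) axiom 5: valid iff R is euclidean. R is not euclidean — not valid.
(B) q ⊃ LMq is axiom B; it is valid on a frame exactly when R is symmetric. R is symmetric, so valid.
(C) Lq ⊃ Mq (axiom D) characterises the serial frames. R is serial — valid.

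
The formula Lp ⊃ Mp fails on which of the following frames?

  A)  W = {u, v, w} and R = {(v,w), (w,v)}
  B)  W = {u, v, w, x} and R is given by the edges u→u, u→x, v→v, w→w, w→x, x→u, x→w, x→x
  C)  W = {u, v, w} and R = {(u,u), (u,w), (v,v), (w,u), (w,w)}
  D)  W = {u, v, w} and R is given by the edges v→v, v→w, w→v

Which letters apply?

A, D

The schema Lp ⊃ Mp is axiom D; it is valid on a frame iff R is serial.
(A) R is not serial (u has no R-successor), so the schema fails here.
(B) R is serial (every world has an R-successor), so the schema is valid here.
(C) R is serial (every world has an R-successor), so the schema is valid here.
(D) R is not serial (u has no R-successor), so the schema fails here.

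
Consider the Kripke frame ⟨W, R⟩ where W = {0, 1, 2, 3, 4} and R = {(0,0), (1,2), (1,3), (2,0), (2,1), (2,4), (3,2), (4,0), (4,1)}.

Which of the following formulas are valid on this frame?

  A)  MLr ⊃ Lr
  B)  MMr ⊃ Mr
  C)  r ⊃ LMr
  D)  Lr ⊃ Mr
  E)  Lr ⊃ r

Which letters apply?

D

R is not reflexive: not 1 R 1.
R is not symmetric: 1 R 3 but not 3 R 1.
R is not transitive: 1 R 2 and 2 R 0 but not 1 R 0.
R is not euclidean: 1 R 2 and 1 R 3 but not 2 R 3.
R is serial: every world has an R-successor.
(A) MLr ⊃ Lr is the dual of axiom 5; it is valid on a frame exactly when R is euclidean. R is not euclidean, so not valid.
(B) MMr ⊃ Mr is the dual of axiom 4, which corresponds to transitivity. R is not transitive — not valid.
(C) r ⊃ LMr is axiom B; it is valid on a frame exactly when R is symmetric. R is not symmetric, so not valid.
(D) Lr ⊃ Mr is axiom D; it is valid on a frame exactly when R is serial. R is serial, so valid.
(E) Lr ⊃ r (axiom T) characterises the reflexive frames. R is not reflexive — not valid.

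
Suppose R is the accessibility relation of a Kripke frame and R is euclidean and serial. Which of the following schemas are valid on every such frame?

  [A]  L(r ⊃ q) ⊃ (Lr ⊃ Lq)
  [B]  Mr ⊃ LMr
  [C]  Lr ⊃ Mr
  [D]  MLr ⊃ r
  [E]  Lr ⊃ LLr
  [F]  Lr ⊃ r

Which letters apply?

(A) L(r ⊃ q) ⊃ (Lr ⊃ Lq) is the K axiom; it holds on all frames — valid.
(B) Mr ⊃ LMr (axiom 5) characterises the euclidean frames. Every such R is euclidean — valid.
(C) Lr ⊃ Mr (axiom D) characterises the serial frames. Every such R is serial — valid.
(D) MLr ⊃ r (the dual of axiom B) characterises the symmetric frames. Such an R need not be symmetric — not valid.
(E) axiom 4: valid iff R is transitive. Such an R need not be transitive — not valid.
(F) Lr ⊃ r is axiom T; it is valid on a frame exactly when R is reflexive. Such an R need not be reflexive, so not valid.

A, B, C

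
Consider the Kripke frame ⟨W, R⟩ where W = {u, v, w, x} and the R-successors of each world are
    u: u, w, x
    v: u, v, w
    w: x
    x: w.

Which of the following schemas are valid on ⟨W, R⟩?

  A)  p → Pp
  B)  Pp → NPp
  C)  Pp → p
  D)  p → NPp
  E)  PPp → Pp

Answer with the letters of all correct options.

none

R is not reflexive: not w R w.
R is not symmetric: u R w but not w R u.
R is not transitive: v R u and u R x but not v R x.
R is not euclidean: u R w and u R u but not w R u.
R is not a subset of the identity: u R w with u ≠ w.
(A) p → Pp is the dual of axiom T; it is valid on a frame exactly when R is reflexive. R is not reflexive, so not valid.
(B) Pp → NPp is axiom 5, which corresponds to the euclidean property. R is not euclidean — not valid.
(C) Pp → p (the converse of T) corresponds to R being a subset of the identity. Here R ⊄ identity, so not valid.
(D) p → NPp is axiom B, which corresponds to symmetry. R is not symmetric — not valid.
(E) the dual of axiom 4: valid iff R is transitive. R is not transitive — not valid.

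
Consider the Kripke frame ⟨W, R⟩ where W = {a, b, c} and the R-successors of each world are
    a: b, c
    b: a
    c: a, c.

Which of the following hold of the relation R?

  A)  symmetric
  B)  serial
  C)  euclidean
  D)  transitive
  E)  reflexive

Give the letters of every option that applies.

A, B

(A) symmetric: every R-edge is matched by its reverse.
(B) serial: every world has an R-successor.
(C) not euclidean: a R b and a R c but not b R c.
(D) not transitive: a R b and b R a but not a R a.
(E) not reflexive: not a R a.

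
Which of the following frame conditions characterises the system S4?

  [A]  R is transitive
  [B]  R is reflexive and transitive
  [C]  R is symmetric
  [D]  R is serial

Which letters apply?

(A) this class determines K4, not S4.
(B) S4 is sound and complete for exactly this class.
(C) this class determines KB, not S4.
(D) this class determines D, not S4.

B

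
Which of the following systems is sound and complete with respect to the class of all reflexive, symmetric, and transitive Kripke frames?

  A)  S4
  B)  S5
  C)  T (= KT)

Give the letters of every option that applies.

(A) S4 is determined by the class of reflexive and transitive frames.
(B) S5 is determined by exactly this class.
(C) T (= KT) is determined by the class of reflexive frames.

B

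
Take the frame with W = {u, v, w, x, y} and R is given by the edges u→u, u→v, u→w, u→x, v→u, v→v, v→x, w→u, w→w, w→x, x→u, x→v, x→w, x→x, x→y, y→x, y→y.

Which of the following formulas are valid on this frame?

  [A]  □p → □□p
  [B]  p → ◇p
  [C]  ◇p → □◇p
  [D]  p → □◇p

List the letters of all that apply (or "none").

B, D

R is reflexive: each world relates to itself.
R is symmetric: every R-edge is matched by its reverse.
R is not transitive: u R x and x R y but not u R y.
R is not euclidean: u R v and u R w but not v R w.
(A) □p → □□p is axiom 4; it is valid on a frame exactly when R is transitive. R is not transitive, so not valid.
(B) p → ◇p (the dual of axiom T) characterises the reflexive frames. R is reflexive — valid.
(C) ◇p → □◇p is axiom 5; it is valid on a frame exactly when R is euclidean. R is not euclidean, so not valid.
(D) p → □◇p (axiom B) characterises the symmetric frames. R is symmetric — valid.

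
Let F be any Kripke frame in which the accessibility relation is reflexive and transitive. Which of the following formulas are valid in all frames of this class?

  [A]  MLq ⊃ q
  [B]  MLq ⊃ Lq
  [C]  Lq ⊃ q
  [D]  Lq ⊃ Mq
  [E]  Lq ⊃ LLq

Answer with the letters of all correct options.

C, D, E

Reflexive relations are serial.
(A) MLq ⊃ q is the dual of axiom B, which corresponds to symmetry. Such an R need not be symmetric — not valid.
(B) MLq ⊃ Lq (the dual of axiom 5) characterises the euclidean frames. Such an R need not be euclidean — not valid.
(C) axiom T: valid iff R is reflexive. Every such R is reflexive — valid.
(D) axiom D: valid iff R is serial. Every such R is serial — valid.
(E) Lq ⊃ LLq (axiom 4) characterises the transitive frames. Every such R is transitive — valid.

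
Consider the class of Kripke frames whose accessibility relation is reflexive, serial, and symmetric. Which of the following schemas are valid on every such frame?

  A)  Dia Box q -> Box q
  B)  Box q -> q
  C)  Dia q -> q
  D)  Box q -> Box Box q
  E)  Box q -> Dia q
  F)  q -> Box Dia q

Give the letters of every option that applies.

B, E, F

(A) Dia Box q -> Box q (the dual of axiom 5) characterises the euclidean frames. Such an R need not be euclidean — not valid.
(B) axiom T: valid iff R is reflexive. Every such R is reflexive — valid.
(C) Dia q -> q is valid only on frames where every R-edge is a self-loop. Such an R need not be a subset of the identity — not valid.
(D) Box q -> Box Box q (axiom 4) characterises the transitive frames. Such an R need not be transitive — not valid.
(E) Box q -> Dia q is axiom D, which corresponds to seriality. Every such R is serial — valid.
(F) q -> Box Dia q (axiom B) characterises the symmetric frames. Every such R is symmetric — valid.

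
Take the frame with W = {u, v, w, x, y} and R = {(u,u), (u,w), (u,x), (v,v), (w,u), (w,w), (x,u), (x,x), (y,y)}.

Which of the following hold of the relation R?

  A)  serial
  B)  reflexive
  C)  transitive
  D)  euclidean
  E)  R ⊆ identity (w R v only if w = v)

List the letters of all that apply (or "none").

A, B

(A) serial: every world has an R-successor.
(B) reflexive: each world relates to itself.
(C) not transitive: w R u and u R x but not w R x.
(D) not euclidean: u R w and u R x but not w R x.
(E) not ⊆ identity: u R w with u ≠ w.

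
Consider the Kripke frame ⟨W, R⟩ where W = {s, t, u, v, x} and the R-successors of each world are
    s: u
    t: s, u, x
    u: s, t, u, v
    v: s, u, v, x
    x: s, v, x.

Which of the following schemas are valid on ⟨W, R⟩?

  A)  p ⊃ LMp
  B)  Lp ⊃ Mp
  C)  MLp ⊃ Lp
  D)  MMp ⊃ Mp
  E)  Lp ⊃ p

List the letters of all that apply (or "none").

B

R is not reflexive: not s R s.
R is not symmetric: t R s but not s R t.
R is not transitive: s R u and u R s but not s R s.
R is not euclidean: t R s and t R x but not s R x.
R is serial: every world has an R-successor.
(A) axiom B: valid iff R is symmetric. R is not symmetric — not valid.
(B) Lp ⊃ Mp is axiom D; it is valid on a frame exactly when R is serial. R is serial, so valid.
(C) MLp ⊃ Lp (the dual of axiom 5) characterises the euclidean frames. R is not euclidean — not valid.
(D) MMp ⊃ Mp is the dual of axiom 4; it is valid on a frame exactly when R is transitive. R is not transitive, so not valid.
(E) Lp ⊃ p is axiom T, which corresponds to reflexivity. R is not reflexive — not valid.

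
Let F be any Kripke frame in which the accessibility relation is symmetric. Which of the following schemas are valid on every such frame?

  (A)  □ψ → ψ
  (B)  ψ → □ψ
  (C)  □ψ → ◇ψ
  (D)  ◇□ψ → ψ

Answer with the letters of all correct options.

D

(A) □ψ → ψ (axiom T) characterises the reflexive frames. Such an R need not be reflexive — not valid.
(B) ψ → □ψ is equivalent to ◇p→p; it holds exactly when R ⊆ identity. Such an R need not be a subset of the identity — not valid.
(C) axiom D: valid iff R is serial. Such an R need not be serial — not valid.
(D) ◇□ψ → ψ is the dual of axiom B; it is valid on a frame exactly when R is symmetric. Every such R is symmetric, so valid.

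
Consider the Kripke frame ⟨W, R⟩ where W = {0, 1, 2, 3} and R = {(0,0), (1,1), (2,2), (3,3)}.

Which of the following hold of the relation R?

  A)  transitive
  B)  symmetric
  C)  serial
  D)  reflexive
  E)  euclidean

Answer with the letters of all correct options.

(A) transitive: R is closed under composition.
(B) symmetric: every R-edge is matched by its reverse.
(C) serial: every world has an R-successor.
(D) reflexive: each world relates to itself.
(E) euclidean: any two R-successors of the same world are R-related.

A, B, C, D, E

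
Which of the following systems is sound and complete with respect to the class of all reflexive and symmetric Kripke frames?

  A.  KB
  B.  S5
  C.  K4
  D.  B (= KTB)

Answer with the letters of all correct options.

(A) KB is determined by the class of symmetric frames.
(B) S5 is determined by the class of reflexive, symmetric, and transitive frames.
(C) K4 is determined by the class of transitive frames.
(D) B (= KTB) is determined by exactly this class.

D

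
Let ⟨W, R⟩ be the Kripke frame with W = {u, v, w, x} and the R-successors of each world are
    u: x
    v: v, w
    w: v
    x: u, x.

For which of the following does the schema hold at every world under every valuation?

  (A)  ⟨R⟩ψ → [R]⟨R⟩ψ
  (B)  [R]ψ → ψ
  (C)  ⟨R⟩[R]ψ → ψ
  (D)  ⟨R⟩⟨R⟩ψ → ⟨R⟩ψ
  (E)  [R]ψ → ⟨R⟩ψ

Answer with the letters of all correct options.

C, E

R is not reflexive: not u R u.
R is symmetric: every R-edge is matched by its reverse.
R is not transitive: u R x and x R u but not u R u.
R is not euclidean: v R w and v R w but not w R w.
R is serial: every world has an R-successor.
(A) ⟨R⟩ψ → [R]⟨R⟩ψ is axiom 5; it is valid on a frame exactly when R is euclidean. R is not euclidean, so not valid.
(B) [R]ψ → ψ is axiom T, which corresponds to reflexivity. R is not reflexive — not valid.
(C) ⟨R⟩[R]ψ → ψ (the dual of axiom B) characterises the symmetric frames. R is symmetric — valid.
(D) the dual of axiom 4: valid iff R is transitive. R is not transitive — not valid.
(E) [R]ψ → ⟨R⟩ψ is axiom D, which corresponds to seriality. R is serial — valid.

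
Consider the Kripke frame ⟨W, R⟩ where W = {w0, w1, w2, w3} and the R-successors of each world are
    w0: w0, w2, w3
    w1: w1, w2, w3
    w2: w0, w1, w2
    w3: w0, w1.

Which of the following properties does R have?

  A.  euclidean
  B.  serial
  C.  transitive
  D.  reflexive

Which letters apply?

(A) not euclidean: w0 R w2 and w0 R w3 but not w2 R w3.
(B) serial: every world has an R-successor.
(C) not transitive: w0 R w2 and w2 R w1 but not w0 R w1.
(D) not reflexive: not w3 R w3.

B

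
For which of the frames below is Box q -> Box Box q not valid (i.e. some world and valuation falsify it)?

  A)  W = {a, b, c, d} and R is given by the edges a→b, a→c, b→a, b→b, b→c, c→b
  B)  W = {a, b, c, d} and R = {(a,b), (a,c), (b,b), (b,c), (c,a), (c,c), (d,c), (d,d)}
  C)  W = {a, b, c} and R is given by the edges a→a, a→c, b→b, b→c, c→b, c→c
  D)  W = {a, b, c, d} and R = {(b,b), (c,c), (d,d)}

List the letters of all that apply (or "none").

A, B, C

The schema Box q -> Box Box q is axiom 4; it is valid on a frame iff R is transitive.
(A) R is not transitive (a R b and b R a but not a R a), so the schema fails here.
(B) R is not transitive (a R c and c R a but not a R a), so the schema fails here.
(C) R is not transitive (a R c and c R b but not a R b), so the schema fails here.
(D) R is transitive (R is closed under composition), so the schema is valid here.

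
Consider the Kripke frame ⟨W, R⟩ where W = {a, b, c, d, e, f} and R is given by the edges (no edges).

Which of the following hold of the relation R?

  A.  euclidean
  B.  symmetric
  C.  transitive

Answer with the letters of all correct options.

A, B, C

(A) euclidean: any two R-successors of the same world are R-related.
(B) symmetric: every R-edge is matched by its reverse.
(C) transitive: R is closed under composition.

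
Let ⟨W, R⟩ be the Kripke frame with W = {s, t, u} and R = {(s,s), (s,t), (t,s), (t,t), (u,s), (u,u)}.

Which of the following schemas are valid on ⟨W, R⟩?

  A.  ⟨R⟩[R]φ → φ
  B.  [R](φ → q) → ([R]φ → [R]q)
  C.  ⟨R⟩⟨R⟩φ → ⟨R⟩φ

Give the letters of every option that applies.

R is not symmetric: u R s but not s R u.
R is not transitive: u R s and s R t but not u R t.
(A) the dual of axiom B: valid iff R is symmetric. R is not symmetric — not valid.
(B) this is just K, valid on every normal frame.
(C) ⟨R⟩⟨R⟩φ → ⟨R⟩φ (the dual of axiom 4) characterises the transitive frames. R is not transitive — not valid.

B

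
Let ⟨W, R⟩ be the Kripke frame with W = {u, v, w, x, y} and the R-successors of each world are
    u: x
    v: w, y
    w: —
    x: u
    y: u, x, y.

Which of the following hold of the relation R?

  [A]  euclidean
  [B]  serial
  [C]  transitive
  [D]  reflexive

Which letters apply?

(A) not euclidean: v R w and v R y but not w R y.
(B) not serial: w has no R-successor.
(C) not transitive: u R x and x R u but not u R u.
(D) not reflexive: not u R u.

none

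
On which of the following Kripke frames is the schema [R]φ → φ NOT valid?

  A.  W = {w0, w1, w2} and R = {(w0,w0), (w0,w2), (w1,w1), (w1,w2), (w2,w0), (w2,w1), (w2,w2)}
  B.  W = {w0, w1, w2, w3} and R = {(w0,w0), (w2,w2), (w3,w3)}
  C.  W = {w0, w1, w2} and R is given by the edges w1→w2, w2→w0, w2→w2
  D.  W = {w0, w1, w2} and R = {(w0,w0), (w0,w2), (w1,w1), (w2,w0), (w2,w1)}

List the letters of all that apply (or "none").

B, C, D

The schema [R]φ → φ is axiom T; it is valid on a frame iff R is reflexive.
(A) R is reflexive (each world relates to itself), so the schema is valid here.
(B) R is not reflexive (not w1 R w1), so the schema fails here.
(C) R is not reflexive (not w0 R w0), so the schema fails here.
(D) R is not reflexive (not w2 R w2), so the schema fails here.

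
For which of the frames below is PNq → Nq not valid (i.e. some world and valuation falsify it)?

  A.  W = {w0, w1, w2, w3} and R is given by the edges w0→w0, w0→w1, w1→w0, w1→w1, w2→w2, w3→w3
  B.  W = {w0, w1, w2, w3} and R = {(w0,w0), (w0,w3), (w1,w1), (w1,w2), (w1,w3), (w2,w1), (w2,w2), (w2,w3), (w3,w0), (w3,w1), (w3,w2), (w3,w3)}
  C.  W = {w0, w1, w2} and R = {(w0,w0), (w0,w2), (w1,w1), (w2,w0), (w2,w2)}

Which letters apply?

The schema PNq → Nq is the dual of axiom 5; it is valid on a frame iff R is euclidean.
(A) R is euclidean (any two R-successors of the same world are R-related), so the schema is valid here.
(B) R is not euclidean (w3 R w0 and w3 R w1 but not w0 R w1), so the schema fails here.
(C) R is euclidean (any two R-successors of the same world are R-related), so the schema is valid here.

B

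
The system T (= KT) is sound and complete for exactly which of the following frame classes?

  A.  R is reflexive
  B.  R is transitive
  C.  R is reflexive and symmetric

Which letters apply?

(A) T (= KT) is sound and complete for exactly this class.
(B) this class determines K4, not T (= KT).
(C) this class determines B (= KTB), not T (= KT).

A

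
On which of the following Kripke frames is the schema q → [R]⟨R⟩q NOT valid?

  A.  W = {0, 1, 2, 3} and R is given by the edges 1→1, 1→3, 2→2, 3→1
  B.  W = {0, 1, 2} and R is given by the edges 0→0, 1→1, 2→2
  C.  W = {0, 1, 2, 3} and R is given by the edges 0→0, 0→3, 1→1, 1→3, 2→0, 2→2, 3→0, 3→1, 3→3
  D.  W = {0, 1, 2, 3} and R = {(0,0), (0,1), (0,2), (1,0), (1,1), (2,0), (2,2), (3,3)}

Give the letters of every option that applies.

The schema q → [R]⟨R⟩q is axiom B; it is valid on a frame iff R is symmetric.
(A) R is symmetric (every R-edge is matched by its reverse), so the schema is valid here.
(B) R is symmetric (every R-edge is matched by its reverse), so the schema is valid here.
(C) R is not symmetric (2 R 0 but not 0 R 2), so the schema fails here.
(D) R is symmetric (every R-edge is matched by its reverse), so the schema is valid here.

C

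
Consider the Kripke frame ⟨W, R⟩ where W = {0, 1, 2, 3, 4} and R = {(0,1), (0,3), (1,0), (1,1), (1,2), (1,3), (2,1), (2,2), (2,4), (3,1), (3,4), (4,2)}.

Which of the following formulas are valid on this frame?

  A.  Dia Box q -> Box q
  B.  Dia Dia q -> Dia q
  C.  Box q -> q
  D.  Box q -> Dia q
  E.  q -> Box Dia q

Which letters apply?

D

R is not reflexive: not 0 R 0.
R is not symmetric: 0 R 3 but not 3 R 0.
R is not transitive: 0 R 1 and 1 R 0 but not 0 R 0.
R is not euclidean: 1 R 0 and 1 R 2 but not 0 R 2.
R is serial: every world has an R-successor.
(A) the dual of axiom 5: valid iff R is euclidean. R is not euclidean — not valid.
(B) Dia Dia q -> Dia q (the dual of axiom 4) characterises the transitive frames. R is not transitive — not valid.
(C) axiom T: valid iff R is reflexive. R is not reflexive — not valid.
(D) Box q -> Dia q is axiom D; it is valid on a frame exactly when R is serial. R is serial, so valid.
(E) q -> Box Dia q (axiom B) characterises the symmetric frames. R is not symmetric — not valid.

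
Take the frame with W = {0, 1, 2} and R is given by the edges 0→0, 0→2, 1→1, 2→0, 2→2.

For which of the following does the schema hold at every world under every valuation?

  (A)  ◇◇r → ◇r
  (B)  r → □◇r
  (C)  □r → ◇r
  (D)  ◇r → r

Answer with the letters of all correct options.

R is symmetric: every R-edge is matched by its reverse.
R is transitive: R is closed under composition.
R is serial: every world has an R-successor.
R is not a subset of the identity: 0 R 2 with 0 ≠ 2.
(A) ◇◇r → ◇r (the dual of axiom 4) characterises the transitive frames. R is transitive — valid.
(B) r → □◇r (axiom B) characterises the symmetric frames. R is symmetric — valid.
(C) □r → ◇r is axiom D; it is valid on a frame exactly when R is serial. R is serial, so valid.
(D) ◇r → r is valid only on frames where every R-edge is a self-loop. Here R ⊄ identity — not valid.

A, B, C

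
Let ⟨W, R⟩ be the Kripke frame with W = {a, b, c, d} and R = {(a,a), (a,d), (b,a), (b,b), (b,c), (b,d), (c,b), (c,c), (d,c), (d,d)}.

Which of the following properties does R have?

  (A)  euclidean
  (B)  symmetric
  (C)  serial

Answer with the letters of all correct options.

(A) not euclidean: a R d and a R a but not d R a.
(B) not symmetric: a R d but not d R a.
(C) serial: every world has an R-successor.

C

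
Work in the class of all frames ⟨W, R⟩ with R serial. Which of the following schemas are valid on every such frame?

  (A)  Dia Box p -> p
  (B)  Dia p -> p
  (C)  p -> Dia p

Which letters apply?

(A) Dia Box p -> p is the dual of axiom B; it is valid on a frame exactly when R is symmetric. Such an R need not be symmetric, so not valid.
(B) Dia p -> p is the converse of T; it holds exactly when R ⊆ identity. Such an R need not be a subset of the identity — not valid.
(C) p -> Dia p is the dual of axiom T, which corresponds to reflexivity. Such an R need not be reflexive — not valid.

none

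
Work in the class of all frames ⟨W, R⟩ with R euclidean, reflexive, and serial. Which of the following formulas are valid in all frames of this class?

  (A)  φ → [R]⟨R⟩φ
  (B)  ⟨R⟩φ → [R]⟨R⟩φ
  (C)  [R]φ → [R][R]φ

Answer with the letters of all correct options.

A, B, C

A relation that is euclidean, reflexive, and serial is also symmetric and transitive.
(A) φ → [R]⟨R⟩φ is axiom B, which corresponds to symmetry. Every such R is symmetric — valid.
(B) ⟨R⟩φ → [R]⟨R⟩φ is axiom 5; it is valid on a frame exactly when R is euclidean. Every such R is euclidean, so valid.
(C) axiom 4: valid iff R is transitive. Every such R is transitive — valid.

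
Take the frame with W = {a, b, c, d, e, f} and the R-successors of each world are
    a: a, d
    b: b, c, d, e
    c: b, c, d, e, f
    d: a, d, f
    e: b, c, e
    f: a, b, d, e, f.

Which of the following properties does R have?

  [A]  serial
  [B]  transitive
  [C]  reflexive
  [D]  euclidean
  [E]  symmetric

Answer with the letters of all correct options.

A, C

(A) serial: every world has an R-successor.
(B) not transitive: a R d and d R f but not a R f.
(C) reflexive: each world relates to itself.
(D) not euclidean: b R d and b R b but not d R b.
(E) not symmetric: b R d but not d R b.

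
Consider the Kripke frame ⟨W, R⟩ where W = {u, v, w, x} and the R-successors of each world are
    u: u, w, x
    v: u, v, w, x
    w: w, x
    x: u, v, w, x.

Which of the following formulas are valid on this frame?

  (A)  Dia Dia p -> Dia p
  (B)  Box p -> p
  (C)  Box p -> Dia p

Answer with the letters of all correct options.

R is reflexive: each world relates to itself.
R is not transitive: u R x and x R v but not u R v.
R is serial: every world has an R-successor.
(A) Dia Dia p -> Dia p (the dual of axiom 4) characterises the transitive frames. R is not transitive — not valid.
(B) Box p -> p (axiom T) characterises the reflexive frames. R is reflexive — valid.
(C) Box p -> Dia p is axiom D, which corresponds to seriality. R is serial — valid.

B, C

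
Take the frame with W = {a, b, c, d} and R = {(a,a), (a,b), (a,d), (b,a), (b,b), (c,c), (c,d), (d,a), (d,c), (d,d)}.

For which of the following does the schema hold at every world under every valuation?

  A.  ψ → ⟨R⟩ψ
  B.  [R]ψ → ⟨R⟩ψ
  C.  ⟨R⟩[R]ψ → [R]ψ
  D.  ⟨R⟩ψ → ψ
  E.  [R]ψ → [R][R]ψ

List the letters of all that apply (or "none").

A, B

R is reflexive: each world relates to itself.
R is not transitive: a R d and d R c but not a R c.
R is not euclidean: a R b and a R d but not b R d.
R is serial: every world has an R-successor.
R is not a subset of the identity: a R b with a ≠ b.
(A) ψ → ⟨R⟩ψ is the dual of axiom T; it is valid on a frame exactly when R is reflexive. R is reflexive, so valid.
(B) [R]ψ → ⟨R⟩ψ is axiom D; it is valid on a frame exactly when R is serial. R is serial, so valid.
(C) the dual of axiom 5: valid iff R is euclidean. R is not euclidean — not valid.
(D) ⟨R⟩ψ → ψ is the converse of T; it holds exactly when R ⊆ identity. Here R ⊄ identity — not valid.
(E) [R]ψ → [R][R]ψ is axiom 4; it is valid on a frame exactly when R is transitive. R is not transitive, so not valid.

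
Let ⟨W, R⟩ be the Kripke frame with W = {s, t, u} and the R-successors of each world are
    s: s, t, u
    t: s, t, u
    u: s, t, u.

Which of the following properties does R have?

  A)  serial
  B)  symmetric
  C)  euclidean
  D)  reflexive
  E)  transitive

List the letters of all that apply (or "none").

A, B, C, D, E

(A) serial: every world has an R-successor.
(B) symmetric: every R-edge is matched by its reverse.
(C) euclidean: any two R-successors of the same world are R-related.
(D) reflexive: each world relates to itself.
(E) transitive: R is closed under composition.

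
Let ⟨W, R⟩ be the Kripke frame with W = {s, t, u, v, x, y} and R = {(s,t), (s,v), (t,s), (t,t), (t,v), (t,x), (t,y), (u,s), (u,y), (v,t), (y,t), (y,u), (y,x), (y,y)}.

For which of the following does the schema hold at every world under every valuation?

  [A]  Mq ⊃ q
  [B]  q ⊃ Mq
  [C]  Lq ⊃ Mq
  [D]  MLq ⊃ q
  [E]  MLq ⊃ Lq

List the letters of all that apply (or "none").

none

R is not reflexive: not s R s.
R is not symmetric: s R v but not v R s.
R is not euclidean: t R s and t R x but not s R x.
R is not serial: x has no R-successor.
R is not a subset of the identity: s R t with s ≠ t.
(A) Mq ⊃ q is the converse of T; it holds exactly when R ⊆ identity. Here R ⊄ identity — not valid.
(B) the dual of axiom T: valid iff R is reflexive. R is not reflexive — not valid.
(C) Lq ⊃ Mq is axiom D, which corresponds to seriality. R is not serial — not valid.
(D) MLq ⊃ q is the dual of axiom B, which corresponds to symmetry. R is not symmetric — not valid.
(E) MLq ⊃ Lq is the dual of axiom 5; it is valid on a frame exactly when R is euclidean. R is not euclidean, so not valid.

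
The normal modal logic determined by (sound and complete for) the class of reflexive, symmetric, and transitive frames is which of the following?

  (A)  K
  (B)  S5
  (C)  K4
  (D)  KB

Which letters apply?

B

(A) K is determined by the class of arbitrary frames.
(B) S5 is determined by exactly this class.
(C) K4 is determined by the class of transitive frames.
(D) KB is determined by the class of symmetric frames.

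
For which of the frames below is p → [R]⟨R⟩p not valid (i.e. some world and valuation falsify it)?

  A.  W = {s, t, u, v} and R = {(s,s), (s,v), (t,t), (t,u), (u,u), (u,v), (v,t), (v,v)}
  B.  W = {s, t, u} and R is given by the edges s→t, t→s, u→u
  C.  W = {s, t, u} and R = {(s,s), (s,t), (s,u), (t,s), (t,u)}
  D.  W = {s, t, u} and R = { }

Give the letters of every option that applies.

A, C

The schema p → [R]⟨R⟩p is axiom B; it is valid on a frame iff R is symmetric.
(A) R is not symmetric (s R v but not v R s), so the schema fails here.
(B) R is symmetric (every R-edge is matched by its reverse), so the schema is valid here.
(C) R is not symmetric (s R u but not u R s), so the schema fails here.
(D) R is symmetric (every R-edge is matched by its reverse), so the schema is valid here.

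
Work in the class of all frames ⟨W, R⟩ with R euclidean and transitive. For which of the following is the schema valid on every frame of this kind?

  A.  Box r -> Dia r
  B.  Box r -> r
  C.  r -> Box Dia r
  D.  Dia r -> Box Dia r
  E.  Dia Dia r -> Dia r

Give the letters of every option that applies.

D, E

(A) Box r -> Dia r is axiom D, which corresponds to seriality. Such an R need not be serial — not valid.
(B) Box r -> r (axiom T) characterises the reflexive frames. Such an R need not be reflexive — not valid.
(C) r -> Box Dia r is axiom B; it is valid on a frame exactly when R is symmetric. Such an R need not be symmetric, so not valid.
(D) Dia r -> Box Dia r is axiom 5; it is valid on a frame exactly when R is euclidean. Every such R is euclidean, so valid.
(E) Dia Dia r -> Dia r is the dual of axiom 4; it is valid on a frame exactly when R is transitive. Every such R is transitive, so valid.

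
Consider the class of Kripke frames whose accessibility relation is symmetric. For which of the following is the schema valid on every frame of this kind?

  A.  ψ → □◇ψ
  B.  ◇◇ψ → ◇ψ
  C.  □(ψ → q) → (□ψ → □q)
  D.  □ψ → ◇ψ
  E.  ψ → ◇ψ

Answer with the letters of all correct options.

A, C

(A) ψ → □◇ψ is axiom B; it is valid on a frame exactly when R is symmetric. Every such R is symmetric, so valid.
(B) ◇◇ψ → ◇ψ (the dual of axiom 4) characterises the transitive frames. Such an R need not be transitive — not valid.
(C) □(ψ → q) → (□ψ → □q) is axiom K, valid on every Kripke frame — valid.
(D) □ψ → ◇ψ (axiom D) characterises the serial frames. Such an R need not be serial — not valid.
(E) the dual of axiom T: valid iff R is reflexive. Such an R need not be reflexive — not valid.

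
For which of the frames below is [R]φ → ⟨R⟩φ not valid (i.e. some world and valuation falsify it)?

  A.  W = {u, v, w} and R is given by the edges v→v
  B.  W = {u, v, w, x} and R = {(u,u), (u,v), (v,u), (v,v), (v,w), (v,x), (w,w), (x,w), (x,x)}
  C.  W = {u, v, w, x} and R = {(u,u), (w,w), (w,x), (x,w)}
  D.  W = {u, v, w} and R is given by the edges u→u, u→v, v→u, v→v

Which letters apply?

A, C, D

The schema [R]φ → ⟨R⟩φ is axiom D; it is valid on a frame iff R is serial.
(A) R is not serial (u has no R-successor), so the schema fails here.
(B) R is serial (every world has an R-successor), so the schema is valid here.
(C) R is not serial (v has no R-successor), so the schema fails here.
(D) R is not serial (w has no R-successor), so the schema fails here.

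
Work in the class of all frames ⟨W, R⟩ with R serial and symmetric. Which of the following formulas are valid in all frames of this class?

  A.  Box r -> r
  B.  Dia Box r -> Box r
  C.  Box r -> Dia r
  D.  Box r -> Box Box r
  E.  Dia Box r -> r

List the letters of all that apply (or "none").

C, E

(A) Box r -> r is axiom T, which corresponds to reflexivity. Such an R need not be reflexive — not valid.
(B) the dual of axiom 5: valid iff R is euclidean. Such an R need not be euclidean — not valid.
(C) Box r -> Dia r is axiom D, which corresponds to seriality. Every such R is serial — valid.
(D) Box r -> Box Box r is axiom 4; it is valid on a frame exactly when R is transitive. Such an R need not be transitive, so not valid.
(E) Dia Box r -> r (the dual of axiom B) characterises the symmetric frames. Every such R is symmetric — valid.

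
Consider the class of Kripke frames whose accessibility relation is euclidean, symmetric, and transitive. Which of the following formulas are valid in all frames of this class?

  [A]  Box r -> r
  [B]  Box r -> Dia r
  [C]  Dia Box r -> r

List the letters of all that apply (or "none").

(A) Box r -> r is axiom T, which corresponds to reflexivity. Such an R need not be reflexive — not valid.
(B) Box r -> Dia r (axiom D) characterises the serial frames. Such an R need not be serial — not valid.
(C) Dia Box r -> r is the dual of axiom B; it is valid on a frame exactly when R is symmetric. Every such R is symmetric, so valid.

C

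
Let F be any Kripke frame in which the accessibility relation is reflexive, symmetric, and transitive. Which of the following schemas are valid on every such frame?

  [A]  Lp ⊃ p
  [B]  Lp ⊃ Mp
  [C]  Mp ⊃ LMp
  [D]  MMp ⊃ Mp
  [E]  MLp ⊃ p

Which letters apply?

A, B, C, D, E

A relation that is reflexive, symmetric, and transitive is also euclidean and serial.
(A) Lp ⊃ p (axiom T) characterises the reflexive frames. Every such R is reflexive — valid.
(B) Lp ⊃ Mp is axiom D, which corresponds to seriality. Every such R is serial — valid.
(C) Mp ⊃ LMp is axiom 5; it is valid on a frame exactly when R is euclidean. Every such R is euclidean, so valid.
(D) MMp ⊃ Mp is the dual of axiom 4; it is valid on a frame exactly when R is transitive. Every such R is transitive, so valid.
(E) the dual of axiom B: valid iff R is symmetric. Every such R is symmetric — valid.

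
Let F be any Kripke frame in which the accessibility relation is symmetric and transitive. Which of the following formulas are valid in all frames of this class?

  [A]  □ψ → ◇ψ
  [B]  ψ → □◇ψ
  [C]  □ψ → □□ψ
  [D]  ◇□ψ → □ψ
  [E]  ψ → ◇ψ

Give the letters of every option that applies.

A symmetric transitive relation is euclidean (uRv and uRw give vRu by symmetry, then vRw by transitivity).
(A) □ψ → ◇ψ (axiom D) characterises the serial frames. Such an R need not be serial — not valid.
(B) ψ → □◇ψ is axiom B, which corresponds to symmetry. Every such R is symmetric — valid.
(C) □ψ → □□ψ is axiom 4, which corresponds to transitivity. Every such R is transitive — valid.
(D) ◇□ψ → □ψ is the dual of axiom 5, which corresponds to the euclidean property. Every such R is euclidean — valid.
(E) ψ → ◇ψ is the dual of axiom T; it is valid on a frame exactly when R is reflexive. Such an R need not be reflexive, so not valid.

B, C, D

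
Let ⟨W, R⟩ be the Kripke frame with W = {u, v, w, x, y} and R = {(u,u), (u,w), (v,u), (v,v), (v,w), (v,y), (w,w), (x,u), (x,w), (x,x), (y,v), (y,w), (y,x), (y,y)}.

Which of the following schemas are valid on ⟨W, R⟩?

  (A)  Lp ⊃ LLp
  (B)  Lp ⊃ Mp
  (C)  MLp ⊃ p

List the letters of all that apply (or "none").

B

R is not symmetric: u R w but not w R u.
R is not transitive: v R y and y R x but not v R x.
R is serial: every world has an R-successor.
(A) Lp ⊃ LLp (axiom 4) characterises the transitive frames. R is not transitive — not valid.
(B) Lp ⊃ Mp (axiom D) characterises the serial frames. R is serial — valid.
(C) MLp ⊃ p (the dual of axiom B) characterises the symmetric frames. R is not symmetric — not valid.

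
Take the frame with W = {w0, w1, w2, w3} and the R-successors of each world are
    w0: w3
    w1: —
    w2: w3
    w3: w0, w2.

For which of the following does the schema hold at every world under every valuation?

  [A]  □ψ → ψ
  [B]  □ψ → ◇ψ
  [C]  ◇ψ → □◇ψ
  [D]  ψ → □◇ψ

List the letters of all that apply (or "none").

D

R is not reflexive: not w0 R w0.
R is symmetric: every R-edge is matched by its reverse.
R is not euclidean: w3 R w0 and w3 R w2 but not w0 R w2.
R is not serial: w1 has no R-successor.
(A) □ψ → ψ is axiom T, which corresponds to reflexivity. R is not reflexive — not valid.
(B) □ψ → ◇ψ is axiom D, which corresponds to seriality. R is not serial — not valid.
(C) axiom 5: valid iff R is euclidean. R is not euclidean — not valid.
(D) axiom B: valid iff R is symmetric. R is symmetric — valid.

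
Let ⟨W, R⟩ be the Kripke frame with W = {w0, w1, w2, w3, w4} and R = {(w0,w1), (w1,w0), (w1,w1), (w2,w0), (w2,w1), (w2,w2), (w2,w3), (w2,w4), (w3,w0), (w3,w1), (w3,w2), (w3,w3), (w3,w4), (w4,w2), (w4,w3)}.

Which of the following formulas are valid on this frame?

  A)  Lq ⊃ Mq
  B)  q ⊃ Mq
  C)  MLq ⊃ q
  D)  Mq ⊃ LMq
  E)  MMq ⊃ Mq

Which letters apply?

R is not reflexive: not w0 R w0.
R is not symmetric: w2 R w0 but not w0 R w2.
R is not transitive: w0 R w1 and w1 R w0 but not w0 R w0.
R is not euclidean: w2 R w0 and w2 R w2 but not w0 R w2.
R is serial: every world has an R-successor.
(A) Lq ⊃ Mq is axiom D; it is valid on a frame exactly when R is serial. R is serial, so valid.
(B) the dual of axiom T: valid iff R is reflexive. R is not reflexive — not valid.
(C) MLq ⊃ q (the dual of axiom B) characterises the symmetric frames. R is not symmetric — not valid.
(D) axiom 5: valid iff R is euclidean. R is not euclidean — not valid.
(E) MMq ⊃ Mq is the dual of axiom 4, which corresponds to transitivity. R is not transitive — not valid.

A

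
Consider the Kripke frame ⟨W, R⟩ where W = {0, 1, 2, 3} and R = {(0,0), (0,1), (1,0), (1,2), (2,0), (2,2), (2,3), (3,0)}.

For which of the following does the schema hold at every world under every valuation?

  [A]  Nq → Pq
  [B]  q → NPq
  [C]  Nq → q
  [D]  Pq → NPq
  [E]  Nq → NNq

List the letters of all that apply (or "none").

A

R is not reflexive: not 1 R 1.
R is not symmetric: 1 R 2 but not 2 R 1.
R is not transitive: 0 R 1 and 1 R 2 but not 0 R 2.
R is not euclidean: 1 R 0 and 1 R 2 but not 0 R 2.
R is serial: every world has an R-successor.
(A) Nq → Pq is axiom D, which corresponds to seriality. R is serial — valid.
(B) axiom B: valid iff R is symmetric. R is not symmetric — not valid.
(C) axiom T: valid iff R is reflexive. R is not reflexive — not valid.
(D) Pq → NPq (axiom 5) characterises the euclidean frames. R is not euclidean — not valid.
(E) Nq → NNq is axiom 4; it is valid on a frame exactly when R is transitive. R is not transitive, so not valid.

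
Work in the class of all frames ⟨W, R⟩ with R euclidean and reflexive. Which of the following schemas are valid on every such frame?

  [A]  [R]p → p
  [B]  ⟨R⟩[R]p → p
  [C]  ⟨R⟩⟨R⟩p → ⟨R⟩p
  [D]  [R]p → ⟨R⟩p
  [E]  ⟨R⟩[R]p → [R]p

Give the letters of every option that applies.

A reflexive euclidean relation is also symmetric (from wRw and wRv the euclidean condition gives vRw) and hence transitive; it is an equivalence relation.
(A) [R]p → p (axiom T) characterises the reflexive frames. Every such R is reflexive — valid.
(B) the dual of axiom B: valid iff R is symmetric. Every such R is symmetric — valid.
(C) ⟨R⟩⟨R⟩p → ⟨R⟩p is the dual of axiom 4; it is valid on a frame exactly when R is transitive. Every such R is transitive, so valid.
(D) axiom D: valid iff R is serial. Every such R is serial — valid.
(E) ⟨R⟩[R]p → [R]p is the dual of axiom 5, which corresponds to the euclidean property. Every such R is euclidean — valid.

A, B, C, D, E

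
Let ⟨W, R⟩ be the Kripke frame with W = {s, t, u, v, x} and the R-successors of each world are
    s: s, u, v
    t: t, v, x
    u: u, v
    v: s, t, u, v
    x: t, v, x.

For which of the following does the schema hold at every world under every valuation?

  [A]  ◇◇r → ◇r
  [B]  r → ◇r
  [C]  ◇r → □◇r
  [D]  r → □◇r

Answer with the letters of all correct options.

B

R is reflexive: each world relates to itself.
R is not symmetric: s R u but not u R s.
R is not transitive: s R v and v R t but not s R t.
R is not euclidean: s R u and s R s but not u R s.
(A) the dual of axiom 4: valid iff R is transitive. R is not transitive — not valid.
(B) r → ◇r (the dual of axiom T) characterises the reflexive frames. R is reflexive — valid.
(C) ◇r → □◇r is axiom 5; it is valid on a frame exactly when R is euclidean. R is not euclidean, so not valid.
(D) r → □◇r is axiom B, which corresponds to symmetry. R is not symmetric — not valid.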